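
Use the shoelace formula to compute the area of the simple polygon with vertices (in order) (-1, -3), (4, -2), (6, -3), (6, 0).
Area = 7

Shoelace formula: Area = (1/2) |Σ_i (x_i · y_{i+1} − x_{i+1} · y_i)| (indices mod n). Compute each cross term:
  (-1)(-2) − (4)(-3) = 14
  (4)(-3) − (6)(-2) = 0
  (6)(0) − (6)(-3) = 18
  (6)(-3) − (-1)(0) = -18
Sum = 14, so (signed) Area = 14/2 = 7, |Area| = 7.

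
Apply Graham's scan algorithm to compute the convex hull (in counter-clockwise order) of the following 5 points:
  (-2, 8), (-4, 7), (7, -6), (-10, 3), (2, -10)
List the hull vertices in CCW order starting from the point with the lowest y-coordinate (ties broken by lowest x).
Hull (CCW) = [(2, -10), (7, -6), (-2, 8), (-4, 7), (-10, 3)]

Graham scan procedure:
  1. Find the pivot p₀ = point with lowest y (tie → lowest x): (2, -10).
  2. Sort the remaining points by polar angle around p₀.
  3. Walk through sorted points, maintaining a stack; pop the top while the last three entries make a non-left turn (cross product ≤ 0).
  4. Final stack is the convex hull in CCW order: (2, -10), (7, -6), (-2, 8), (-4, 7), (-10, 3).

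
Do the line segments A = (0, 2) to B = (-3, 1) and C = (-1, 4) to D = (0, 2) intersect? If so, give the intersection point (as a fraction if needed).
Yes; intersection at (0, 2) (t = 0 on AB, s = 1 on CD)

Parametrize AB as A + t(B − A) = (0 + -3 t, 2 + -1 t) and CD as C + s(D − C) = (-1 + 1 s, 4 + -2 s). Solve the linear system for (t, s). Determinant = -7 ≠ 0, so a unique intersection of the containing lines exists. Solution: t = 0, s = 1 — both in [0, 1], so the segments cross. Intersection point: (0, 2).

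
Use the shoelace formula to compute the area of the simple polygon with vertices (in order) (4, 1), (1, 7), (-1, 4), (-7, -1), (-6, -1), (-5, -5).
Area = 54

Shoelace formula: Area = (1/2) |Σ_i (x_i · y_{i+1} − x_{i+1} · y_i)| (indices mod n). Compute each cross term:
  (4)(7) − (1)(1) = 27
  (1)(4) − (-1)(7) = 11
  (-1)(-1) − (-7)(4) = 29
  (-7)(-1) − (-6)(-1) = 1
  (-6)(-5) − (-5)(-1) = 25
  (-5)(1) − (4)(-5) = 15
Sum = 108, so (signed) Area = 108/2 = 54, |Area| = 54.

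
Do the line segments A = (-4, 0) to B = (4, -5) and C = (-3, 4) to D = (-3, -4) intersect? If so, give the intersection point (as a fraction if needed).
Yes; intersection at (-3, -5/8) (t = 1/8 on AB, s = 37/64 on CD)

Parametrize AB as A + t(B − A) = (-4 + 8 t, 0 + -5 t) and CD as C + s(D − C) = (-3 + 0 s, 4 + -8 s). Solve the linear system for (t, s). Determinant = 64 ≠ 0, so a unique intersection of the containing lines exists. Solution: t = 1/8, s = 37/64 — both in [0, 1], so the segments cross. Intersection point: (-3, -5/8).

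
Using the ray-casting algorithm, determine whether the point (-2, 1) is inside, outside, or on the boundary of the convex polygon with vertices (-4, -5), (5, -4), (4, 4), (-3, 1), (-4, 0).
The point (-2, 1) lies strictly inside the polygon

Cast a horizontal ray to the right from the query point and count how many polygon edges it crosses (each edge strictly once or zero times, handled with the usual half-open convention). 
Parity of crossings → odd ⇒ inside.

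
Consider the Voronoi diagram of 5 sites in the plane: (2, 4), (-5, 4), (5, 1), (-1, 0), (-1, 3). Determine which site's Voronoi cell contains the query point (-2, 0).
Nearest site = (-1, 0)

The Voronoi cell of site s contains exactly those query points closer to s than to any other site. Compute squared distances from q = (-2, 0) to each site:
  (-1 − -2)² + (0 − 0)² = 1
  (-1 − -2)² + (3 − 0)² = 10
  (-5 − -2)² + (4 − 0)² = 25
  (2 − -2)² + (4 − 0)² = 32
  (5 − -2)² + (1 − 0)² = 50
Minimum is attained by (-1, 0), so q lies in its Voronoi cell.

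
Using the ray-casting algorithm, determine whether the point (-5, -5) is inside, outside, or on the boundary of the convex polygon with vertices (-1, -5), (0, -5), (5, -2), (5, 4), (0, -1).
The point (-5, -5) lies strictly outside the polygon

Cast a horizontal ray to the right from the query point and count how many polygon edges it crosses (each edge strictly once or zero times, handled with the usual half-open convention). 
Parity of crossings → even ⇒ outside.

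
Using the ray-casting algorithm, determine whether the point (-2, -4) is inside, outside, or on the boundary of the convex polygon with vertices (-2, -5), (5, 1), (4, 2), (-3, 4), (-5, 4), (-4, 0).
The point (-2, -4) lies strictly inside the polygon

Cast a horizontal ray to the right from the query point and count how many polygon edges it crosses (each edge strictly once or zero times, handled with the usual half-open convention). 
Parity of crossings → odd ⇒ inside.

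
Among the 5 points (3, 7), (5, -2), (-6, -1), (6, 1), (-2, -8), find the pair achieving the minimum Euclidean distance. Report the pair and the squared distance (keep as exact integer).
Pair = ((5, -2), (6, 1)); squared distance = 10

Compute all C(5, 2) = 10 pairwise squared distances (x_i − x_j)² + (y_i − y_j)². The minimum is 10, attained by the pair ((5, -2), (6, 1)).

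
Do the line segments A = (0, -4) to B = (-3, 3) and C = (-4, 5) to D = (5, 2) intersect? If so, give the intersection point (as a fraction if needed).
No (intersection of containing lines falls outside at least one segment)

Parametrize and solve: t = 23/18, s = 1/54. At least one of these is outside [0, 1], so the segments do not intersect.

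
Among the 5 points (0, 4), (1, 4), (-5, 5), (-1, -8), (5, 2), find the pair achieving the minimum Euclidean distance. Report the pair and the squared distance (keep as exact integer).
Pair = ((0, 4), (1, 4)); squared distance = 1

Compute all C(5, 2) = 10 pairwise squared distances (x_i − x_j)² + (y_i − y_j)². The minimum is 1, attained by the pair ((0, 4), (1, 4)).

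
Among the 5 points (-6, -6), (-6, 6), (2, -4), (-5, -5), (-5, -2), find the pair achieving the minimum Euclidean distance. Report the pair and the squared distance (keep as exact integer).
Pair = ((-6, -6), (-5, -5)); squared distance = 2

Compute all C(5, 2) = 10 pairwise squared distances (x_i − x_j)² + (y_i − y_j)². The minimum is 2, attained by the pair ((-6, -6), (-5, -5)).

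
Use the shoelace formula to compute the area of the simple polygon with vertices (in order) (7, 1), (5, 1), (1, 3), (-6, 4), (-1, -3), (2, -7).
Area = 62

Shoelace formula: Area = (1/2) |Σ_i (x_i · y_{i+1} − x_{i+1} · y_i)| (indices mod n). Compute each cross term:
  (7)(1) − (5)(1) = 2
  (5)(3) − (1)(1) = 14
  (1)(4) − (-6)(3) = 22
  (-6)(-3) − (-1)(4) = 22
  (-1)(-7) − (2)(-3) = 13
  (2)(1) − (7)(-7) = 51
Sum = 124, so (signed) Area = 124/2 = 62, |Area| = 62.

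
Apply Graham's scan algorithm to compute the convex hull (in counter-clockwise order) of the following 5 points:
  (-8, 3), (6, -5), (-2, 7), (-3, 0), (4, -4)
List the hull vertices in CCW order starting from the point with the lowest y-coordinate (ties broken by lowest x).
Hull (CCW) = [(6, -5), (-2, 7), (-8, 3), (-3, 0), (4, -4)]

Graham scan procedure:
  1. Find the pivot p₀ = point with lowest y (tie → lowest x): (6, -5).
  2. Sort the remaining points by polar angle around p₀.
  3. Walk through sorted points, maintaining a stack; pop the top while the last three entries make a non-left turn (cross product ≤ 0).
  4. Final stack is the convex hull in CCW order: (6, -5), (-2, 7), (-8, 3), (-3, 0), (4, -4).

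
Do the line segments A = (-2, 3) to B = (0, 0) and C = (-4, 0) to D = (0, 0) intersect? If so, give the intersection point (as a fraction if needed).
Yes; intersection at (0, 0) (t = 1 on AB, s = 1 on CD)

Parametrize AB as A + t(B − A) = (-2 + 2 t, 3 + -3 t) and CD as C + s(D − C) = (-4 + 4 s, 0 + 0 s). Solve the linear system for (t, s). Determinant = -12 ≠ 0, so a unique intersection of the containing lines exists. Solution: t = 1, s = 1 — both in [0, 1], so the segments cross. Intersection point: (0, 0).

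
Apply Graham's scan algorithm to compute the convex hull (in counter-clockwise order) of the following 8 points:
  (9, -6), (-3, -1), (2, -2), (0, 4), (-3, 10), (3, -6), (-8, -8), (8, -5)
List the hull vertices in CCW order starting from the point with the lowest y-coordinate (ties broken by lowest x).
Hull (CCW) = [(-8, -8), (9, -6), (-3, 10)]

Graham scan procedure:
  1. Find the pivot p₀ = point with lowest y (tie → lowest x): (-8, -8).
  2. Sort the remaining points by polar angle around p₀.
  3. Walk through sorted points, maintaining a stack; pop the top while the last three entries make a non-left turn (cross product ≤ 0).
  4. Final stack is the convex hull in CCW order: (-8, -8), (9, -6), (-3, 10).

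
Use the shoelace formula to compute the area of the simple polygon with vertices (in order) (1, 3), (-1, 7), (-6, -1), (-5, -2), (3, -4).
Area = 99/2

Shoelace formula: Area = (1/2) |Σ_i (x_i · y_{i+1} − x_{i+1} · y_i)| (indices mod n). Compute each cross term:
  (1)(7) − (-1)(3) = 10
  (-1)(-1) − (-6)(7) = 43
  (-6)(-2) − (-5)(-1) = 7
  (-5)(-4) − (3)(-2) = 26
  (3)(3) − (1)(-4) = 13
Sum = 99, so (signed) Area = 99/2 = 99/2, |Area| = 99/2.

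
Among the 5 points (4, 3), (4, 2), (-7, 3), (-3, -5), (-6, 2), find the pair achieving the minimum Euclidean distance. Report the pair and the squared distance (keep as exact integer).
Pair = ((4, 3), (4, 2)); squared distance = 1

Compute all C(5, 2) = 10 pairwise squared distances (x_i − x_j)² + (y_i − y_j)². The minimum is 1, attained by the pair ((4, 3), (4, 2)).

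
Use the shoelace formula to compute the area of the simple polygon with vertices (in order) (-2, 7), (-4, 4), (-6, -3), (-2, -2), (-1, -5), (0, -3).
Area = 67/2

Shoelace formula: Area = (1/2) |Σ_i (x_i · y_{i+1} − x_{i+1} · y_i)| (indices mod n). Compute each cross term:
  (-2)(4) − (-4)(7) = 20
  (-4)(-3) − (-6)(4) = 36
  (-6)(-2) − (-2)(-3) = 6
  (-2)(-5) − (-1)(-2) = 8
  (-1)(-3) − (0)(-5) = 3
  (0)(7) − (-2)(-3) = -6
Sum = 67, so (signed) Area = 67/2 = 67/2, |Area| = 67/2.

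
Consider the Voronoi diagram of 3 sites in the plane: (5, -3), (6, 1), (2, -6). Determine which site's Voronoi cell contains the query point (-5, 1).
Nearest site = (2, -6)

The Voronoi cell of site s contains exactly those query points closer to s than to any other site. Compute squared distances from q = (-5, 1) to each site:
  (2 − -5)² + (-6 − 1)² = 98
  (5 − -5)² + (-3 − 1)² = 116
  (6 − -5)² + (1 − 1)² = 121
Minimum is attained by (2, -6), so q lies in its Voronoi cell.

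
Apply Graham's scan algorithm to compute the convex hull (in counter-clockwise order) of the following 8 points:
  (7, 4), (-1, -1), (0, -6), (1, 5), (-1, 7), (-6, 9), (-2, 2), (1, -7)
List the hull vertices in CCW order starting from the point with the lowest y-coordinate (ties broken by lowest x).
Hull (CCW) = [(1, -7), (7, 4), (-6, 9), (0, -6)]

Graham scan procedure:
  1. Find the pivot p₀ = point with lowest y (tie → lowest x): (1, -7).
  2. Sort the remaining points by polar angle around p₀.
  3. Walk through sorted points, maintaining a stack; pop the top while the last three entries make a non-left turn (cross product ≤ 0).
  4. Final stack is the convex hull in CCW order: (1, -7), (7, 4), (-6, 9), (0, -6).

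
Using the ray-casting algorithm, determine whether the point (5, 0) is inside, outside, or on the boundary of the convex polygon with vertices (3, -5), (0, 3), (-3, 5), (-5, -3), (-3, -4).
The point (5, 0) lies strictly outside the polygon

Cast a horizontal ray to the right from the query point and count how many polygon edges it crosses (each edge strictly once or zero times, handled with the usual half-open convention). 
Parity of crossings → even ⇒ outside.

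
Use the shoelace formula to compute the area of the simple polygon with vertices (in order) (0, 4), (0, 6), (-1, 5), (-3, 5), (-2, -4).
Area = 15

Shoelace formula: Area = (1/2) |Σ_i (x_i · y_{i+1} − x_{i+1} · y_i)| (indices mod n). Compute each cross term:
  (0)(6) − (0)(4) = 0
  (0)(5) − (-1)(6) = 6
  (-1)(5) − (-3)(5) = 10
  (-3)(-4) − (-2)(5) = 22
  (-2)(4) − (0)(-4) = -8
Sum = 30, so (signed) Area = 30/2 = 15, |Area| = 15.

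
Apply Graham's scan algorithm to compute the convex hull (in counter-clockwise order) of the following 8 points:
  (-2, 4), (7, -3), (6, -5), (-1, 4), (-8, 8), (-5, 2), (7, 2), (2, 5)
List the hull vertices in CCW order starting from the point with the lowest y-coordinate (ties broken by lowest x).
Hull (CCW) = [(6, -5), (7, -3), (7, 2), (2, 5), (-8, 8), (-5, 2)]

Graham scan procedure:
  1. Find the pivot p₀ = point with lowest y (tie → lowest x): (6, -5).
  2. Sort the remaining points by polar angle around p₀.
  3. Walk through sorted points, maintaining a stack; pop the top while the last three entries make a non-left turn (cross product ≤ 0).
  4. Final stack is the convex hull in CCW order: (6, -5), (7, -3), (7, 2), (2, 5), (-8, 8), (-5, 2).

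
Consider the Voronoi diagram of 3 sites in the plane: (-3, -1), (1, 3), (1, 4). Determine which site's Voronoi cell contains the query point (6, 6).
Nearest site = (1, 4)

The Voronoi cell of site s contains exactly those query points closer to s than to any other site. Compute squared distances from q = (6, 6) to each site:
  (1 − 6)² + (4 − 6)² = 29
  (1 − 6)² + (3 − 6)² = 34
  (-3 − 6)² + (-1 − 6)² = 130
Minimum is attained by (1, 4), so q lies in its Voronoi cell.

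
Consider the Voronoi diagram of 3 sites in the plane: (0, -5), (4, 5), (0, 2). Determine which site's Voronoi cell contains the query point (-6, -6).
Nearest site = (0, -5)

The Voronoi cell of site s contains exactly those query points closer to s than to any other site. Compute squared distances from q = (-6, -6) to each site:
  (0 − -6)² + (-5 − -6)² = 37
  (0 − -6)² + (2 − -6)² = 100
  (4 − -6)² + (5 − -6)² = 221
Minimum is attained by (0, -5), so q lies in its Voronoi cell.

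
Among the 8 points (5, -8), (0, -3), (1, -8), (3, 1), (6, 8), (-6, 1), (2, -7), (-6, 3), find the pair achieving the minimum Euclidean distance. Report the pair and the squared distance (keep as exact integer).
Pair = ((1, -8), (2, -7)); squared distance = 2

Compute all C(8, 2) = 28 pairwise squared distances (x_i − x_j)² + (y_i − y_j)². The minimum is 2, attained by the pair ((1, -8), (2, -7)).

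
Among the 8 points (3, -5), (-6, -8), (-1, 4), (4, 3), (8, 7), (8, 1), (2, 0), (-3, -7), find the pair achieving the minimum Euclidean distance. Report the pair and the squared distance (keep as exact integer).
Pair = ((-6, -8), (-3, -7)); squared distance = 10

Compute all C(8, 2) = 28 pairwise squared distances (x_i − x_j)² + (y_i − y_j)². The minimum is 10, attained by the pair ((-6, -8), (-3, -7)).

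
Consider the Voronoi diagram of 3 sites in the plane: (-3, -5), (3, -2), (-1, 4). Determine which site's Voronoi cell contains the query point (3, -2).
Nearest site = (3, -2)

The Voronoi cell of site s contains exactly those query points closer to s than to any other site. Compute squared distances from q = (3, -2) to each site:
  (3 − 3)² + (-2 − -2)² = 0
  (-3 − 3)² + (-5 − -2)² = 45
  (-1 − 3)² + (4 − -2)² = 52
Minimum is attained by (3, -2), so q lies in its Voronoi cell.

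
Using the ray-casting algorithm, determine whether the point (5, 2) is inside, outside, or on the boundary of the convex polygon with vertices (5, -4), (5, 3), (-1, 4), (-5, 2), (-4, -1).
The point (5, 2) lies on the polygon boundary

Boundary check: the query satisfies the collinearity and bounding-box conditions for some polygon edge, so it lies exactly on the boundary.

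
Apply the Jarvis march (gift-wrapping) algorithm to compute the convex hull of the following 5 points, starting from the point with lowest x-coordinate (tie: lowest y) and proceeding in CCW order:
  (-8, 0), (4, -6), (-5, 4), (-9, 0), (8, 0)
Hull (CCW) = [(-9, 0), (4, -6), (8, 0), (-5, 4)]

Jarvis march: at each step, from the current hull vertex p, select the next vertex q as the point such that every other point lies strictly to the left of (or on) the directed line p → q. (Equivalently: for every other point r, the cross product (q − p) × (r − p) ≥ 0.)
Starting point (lowest x, tie lowest y): (-9, 0). Wrap until returning to start. Resulting hull: (-9, 0), (4, -6), (8, 0), (-5, 4).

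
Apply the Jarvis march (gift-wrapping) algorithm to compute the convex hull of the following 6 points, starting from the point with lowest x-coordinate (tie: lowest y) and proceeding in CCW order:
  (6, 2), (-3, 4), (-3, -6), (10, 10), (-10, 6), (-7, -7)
Hull (CCW) = [(-10, 6), (-7, -7), (-3, -6), (6, 2), (10, 10)]

Jarvis march: at each step, from the current hull vertex p, select the next vertex q as the point such that every other point lies strictly to the left of (or on) the directed line p → q. (Equivalently: for every other point r, the cross product (q − p) × (r − p) ≥ 0.)
Starting point (lowest x, tie lowest y): (-10, 6). Wrap until returning to start. Resulting hull: (-10, 6), (-7, -7), (-3, -6), (6, 2), (10, 10).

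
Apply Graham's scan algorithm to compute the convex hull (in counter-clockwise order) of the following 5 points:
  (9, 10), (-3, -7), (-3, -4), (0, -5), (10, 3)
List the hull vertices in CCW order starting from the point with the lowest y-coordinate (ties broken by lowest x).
Hull (CCW) = [(-3, -7), (0, -5), (10, 3), (9, 10), (-3, -4)]

Graham scan procedure:
  1. Find the pivot p₀ = point with lowest y (tie → lowest x): (-3, -7).
  2. Sort the remaining points by polar angle around p₀.
  3. Walk through sorted points, maintaining a stack; pop the top while the last three entries make a non-left turn (cross product ≤ 0).
  4. Final stack is the convex hull in CCW order: (-3, -7), (0, -5), (10, 3), (9, 10), (-3, -4).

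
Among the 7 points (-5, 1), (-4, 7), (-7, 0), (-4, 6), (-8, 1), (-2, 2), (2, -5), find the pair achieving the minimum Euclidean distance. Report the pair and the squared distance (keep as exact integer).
Pair = ((-4, 7), (-4, 6)); squared distance = 1

Compute all C(7, 2) = 21 pairwise squared distances (x_i − x_j)² + (y_i − y_j)². The minimum is 1, attained by the pair ((-4, 7), (-4, 6)).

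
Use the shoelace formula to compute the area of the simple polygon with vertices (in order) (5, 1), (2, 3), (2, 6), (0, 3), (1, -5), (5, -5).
Area = 36

Shoelace formula: Area = (1/2) |Σ_i (x_i · y_{i+1} − x_{i+1} · y_i)| (indices mod n). Compute each cross term:
  (5)(3) − (2)(1) = 13
  (2)(6) − (2)(3) = 6
  (2)(3) − (0)(6) = 6
  (0)(-5) − (1)(3) = -3
  (1)(-5) − (5)(-5) = 20
  (5)(1) − (5)(-5) = 30
Sum = 72, so (signed) Area = 72/2 = 36, |Area| = 36.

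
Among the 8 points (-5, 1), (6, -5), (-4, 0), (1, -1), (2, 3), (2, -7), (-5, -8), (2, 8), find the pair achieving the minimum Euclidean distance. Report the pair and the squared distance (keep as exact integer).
Pair = ((-5, 1), (-4, 0)); squared distance = 2

Compute all C(8, 2) = 28 pairwise squared distances (x_i − x_j)² + (y_i − y_j)². The minimum is 2, attained by the pair ((-5, 1), (-4, 0)).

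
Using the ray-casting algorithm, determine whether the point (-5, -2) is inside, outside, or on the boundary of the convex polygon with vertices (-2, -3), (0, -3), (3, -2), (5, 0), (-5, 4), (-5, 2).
The point (-5, -2) lies strictly outside the polygon

Cast a horizontal ray to the right from the query point and count how many polygon edges it crosses (each edge strictly once or zero times, handled with the usual half-open convention). 
Parity of crossings → even ⇒ outside.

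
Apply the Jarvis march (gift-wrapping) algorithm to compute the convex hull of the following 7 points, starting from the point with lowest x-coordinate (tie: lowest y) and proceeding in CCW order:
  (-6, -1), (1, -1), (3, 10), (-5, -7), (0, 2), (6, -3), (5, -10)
Hull (CCW) = [(-6, -1), (-5, -7), (5, -10), (6, -3), (3, 10)]

Jarvis march: at each step, from the current hull vertex p, select the next vertex q as the point such that every other point lies strictly to the left of (or on) the directed line p → q. (Equivalently: for every other point r, the cross product (q − p) × (r − p) ≥ 0.)
Starting point (lowest x, tie lowest y): (-6, -1). Wrap until returning to start. Resulting hull: (-6, -1), (-5, -7), (5, -10), (6, -3), (3, 10).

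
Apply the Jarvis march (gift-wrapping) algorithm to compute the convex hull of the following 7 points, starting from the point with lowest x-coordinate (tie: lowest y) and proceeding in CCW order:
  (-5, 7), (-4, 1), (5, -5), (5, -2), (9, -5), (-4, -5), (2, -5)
Hull (CCW) = [(-5, 7), (-4, -5), (9, -5)]

Jarvis march: at each step, from the current hull vertex p, select the next vertex q as the point such that every other point lies strictly to the left of (or on) the directed line p → q. (Equivalently: for every other point r, the cross product (q − p) × (r − p) ≥ 0.)
Starting point (lowest x, tie lowest y): (-5, 7). Wrap until returning to start. Resulting hull: (-5, 7), (-4, -5), (9, -5).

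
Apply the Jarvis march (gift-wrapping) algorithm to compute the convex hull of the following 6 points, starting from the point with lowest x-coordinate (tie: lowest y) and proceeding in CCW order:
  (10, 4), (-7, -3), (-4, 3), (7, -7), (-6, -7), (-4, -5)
Hull (CCW) = [(-7, -3), (-6, -7), (7, -7), (10, 4), (-4, 3)]

Jarvis march: at each step, from the current hull vertex p, select the next vertex q as the point such that every other point lies strictly to the left of (or on) the directed line p → q. (Equivalently: for every other point r, the cross product (q − p) × (r − p) ≥ 0.)
Starting point (lowest x, tie lowest y): (-7, -3). Wrap until returning to start. Resulting hull: (-7, -3), (-6, -7), (7, -7), (10, 4), (-4, 3).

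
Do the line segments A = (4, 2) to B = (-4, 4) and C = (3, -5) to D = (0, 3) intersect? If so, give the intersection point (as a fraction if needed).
Yes; intersection at (0, 3) (t = 1/2 on AB, s = 1 on CD)

Parametrize AB as A + t(B − A) = (4 + -8 t, 2 + 2 t) and CD as C + s(D − C) = (3 + -3 s, -5 + 8 s). Solve the linear system for (t, s). Determinant = 58 ≠ 0, so a unique intersection of the containing lines exists. Solution: t = 1/2, s = 1 — both in [0, 1], so the segments cross. Intersection point: (0, 3).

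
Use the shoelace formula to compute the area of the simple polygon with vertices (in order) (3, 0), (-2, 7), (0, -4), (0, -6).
Area = 47/2

Shoelace formula: Area = (1/2) |Σ_i (x_i · y_{i+1} − x_{i+1} · y_i)| (indices mod n). Compute each cross term:
  (3)(7) − (-2)(0) = 21
  (-2)(-4) − (0)(7) = 8
  (0)(-6) − (0)(-4) = 0
  (0)(0) − (3)(-6) = 18
Sum = 47, so (signed) Area = 47/2 = 47/2, |Area| = 47/2.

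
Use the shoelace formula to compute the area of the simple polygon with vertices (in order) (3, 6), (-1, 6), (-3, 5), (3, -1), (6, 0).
Area = 67/2

Shoelace formula: Area = (1/2) |Σ_i (x_i · y_{i+1} − x_{i+1} · y_i)| (indices mod n). Compute each cross term:
  (3)(6) − (-1)(6) = 24
  (-1)(5) − (-3)(6) = 13
  (-3)(-1) − (3)(5) = -12
  (3)(0) − (6)(-1) = 6
  (6)(6) − (3)(0) = 36
Sum = 67, so (signed) Area = 67/2 = 67/2, |Area| = 67/2.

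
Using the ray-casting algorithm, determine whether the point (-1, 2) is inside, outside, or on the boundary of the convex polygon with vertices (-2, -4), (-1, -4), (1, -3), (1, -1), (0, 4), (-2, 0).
The point (-1, 2) lies on the polygon boundary

Boundary check: the query satisfies the collinearity and bounding-box conditions for some polygon edge, so it lies exactly on the boundary.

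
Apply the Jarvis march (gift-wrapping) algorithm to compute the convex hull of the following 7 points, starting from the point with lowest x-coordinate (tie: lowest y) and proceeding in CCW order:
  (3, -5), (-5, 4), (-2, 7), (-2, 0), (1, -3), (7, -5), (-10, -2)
Hull (CCW) = [(-10, -2), (3, -5), (7, -5), (-2, 7), (-5, 4)]

Jarvis march: at each step, from the current hull vertex p, select the next vertex q as the point such that every other point lies strictly to the left of (or on) the directed line p → q. (Equivalently: for every other point r, the cross product (q − p) × (r − p) ≥ 0.)
Starting point (lowest x, tie lowest y): (-10, -2). Wrap until returning to start. Resulting hull: (-10, -2), (3, -5), (7, -5), (-2, 7), (-5, 4).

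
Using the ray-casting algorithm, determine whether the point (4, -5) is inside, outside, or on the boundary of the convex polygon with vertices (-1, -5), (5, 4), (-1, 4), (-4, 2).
The point (4, -5) lies strictly outside the polygon

Cast a horizontal ray to the right from the query point and count how many polygon edges it crosses (each edge strictly once or zero times, handled with the usual half-open convention). 
Parity of crossings → even ⇒ outside.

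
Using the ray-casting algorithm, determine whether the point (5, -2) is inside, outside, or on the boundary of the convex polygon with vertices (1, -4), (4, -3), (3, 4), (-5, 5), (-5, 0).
The point (5, -2) lies strictly outside the polygon

Cast a horizontal ray to the right from the query point and count how many polygon edges it crosses (each edge strictly once or zero times, handled with the usual half-open convention). 
Parity of crossings → even ⇒ outside.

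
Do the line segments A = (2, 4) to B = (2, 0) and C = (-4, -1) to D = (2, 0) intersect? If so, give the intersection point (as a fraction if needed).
Yes; intersection at (2, 0) (t = 1 on AB, s = 1 on CD)

Parametrize AB as A + t(B − A) = (2 + 0 t, 4 + -4 t) and CD as C + s(D − C) = (-4 + 6 s, -1 + 1 s). Solve the linear system for (t, s). Determinant = -24 ≠ 0, so a unique intersection of the containing lines exists. Solution: t = 1, s = 1 — both in [0, 1], so the segments cross. Intersection point: (2, 0).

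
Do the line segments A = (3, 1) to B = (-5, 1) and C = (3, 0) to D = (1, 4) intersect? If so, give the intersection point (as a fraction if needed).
Yes; intersection at (5/2, 1) (t = 1/16 on AB, s = 1/4 on CD)

Parametrize AB as A + t(B − A) = (3 + -8 t, 1 + 0 t) and CD as C + s(D − C) = (3 + -2 s, 0 + 4 s). Solve the linear system for (t, s). Determinant = 32 ≠ 0, so a unique intersection of the containing lines exists. Solution: t = 1/16, s = 1/4 — both in [0, 1], so the segments cross. Intersection point: (5/2, 1).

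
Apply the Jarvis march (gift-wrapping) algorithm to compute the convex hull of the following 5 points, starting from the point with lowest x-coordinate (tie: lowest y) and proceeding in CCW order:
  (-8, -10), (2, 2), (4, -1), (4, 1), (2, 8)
Hull (CCW) = [(-8, -10), (4, -1), (4, 1), (2, 8)]

Jarvis march: at each step, from the current hull vertex p, select the next vertex q as the point such that every other point lies strictly to the left of (or on) the directed line p → q. (Equivalently: for every other point r, the cross product (q − p) × (r − p) ≥ 0.)
Starting point (lowest x, tie lowest y): (-8, -10). Wrap until returning to start. Resulting hull: (-8, -10), (4, -1), (4, 1), (2, 8).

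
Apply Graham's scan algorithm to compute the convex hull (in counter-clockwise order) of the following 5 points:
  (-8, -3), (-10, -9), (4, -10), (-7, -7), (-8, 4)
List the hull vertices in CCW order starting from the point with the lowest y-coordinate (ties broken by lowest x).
Hull (CCW) = [(4, -10), (-8, 4), (-10, -9)]

Graham scan procedure:
  1. Find the pivot p₀ = point with lowest y (tie → lowest x): (4, -10).
  2. Sort the remaining points by polar angle around p₀.
  3. Walk through sorted points, maintaining a stack; pop the top while the last three entries make a non-left turn (cross product ≤ 0).
  4. Final stack is the convex hull in CCW order: (4, -10), (-8, 4), (-10, -9).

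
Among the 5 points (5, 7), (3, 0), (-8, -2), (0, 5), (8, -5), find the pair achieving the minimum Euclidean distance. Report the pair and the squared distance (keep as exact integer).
Pair = ((5, 7), (0, 5)); squared distance = 29

Compute all C(5, 2) = 10 pairwise squared distances (x_i − x_j)² + (y_i − y_j)². The minimum is 29, attained by the pair ((5, 7), (0, 5)).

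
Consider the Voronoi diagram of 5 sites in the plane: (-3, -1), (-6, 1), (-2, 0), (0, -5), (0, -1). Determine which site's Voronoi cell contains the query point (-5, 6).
Nearest site = (-6, 1)

The Voronoi cell of site s contains exactly those query points closer to s than to any other site. Compute squared distances from q = (-5, 6) to each site:
  (-6 − -5)² + (1 − 6)² = 26
  (-2 − -5)² + (0 − 6)² = 45
  (-3 − -5)² + (-1 − 6)² = 53
  (0 − -5)² + (-1 − 6)² = 74
  (0 − -5)² + (-5 − 6)² = 146
Minimum is attained by (-6, 1), so q lies in its Voronoi cell.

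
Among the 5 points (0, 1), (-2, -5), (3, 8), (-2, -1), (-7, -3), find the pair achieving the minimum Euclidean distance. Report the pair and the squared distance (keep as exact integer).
Pair = ((0, 1), (-2, -1)); squared distance = 8

Compute all C(5, 2) = 10 pairwise squared distances (x_i − x_j)² + (y_i − y_j)². The minimum is 8, attained by the pair ((0, 1), (-2, -1)).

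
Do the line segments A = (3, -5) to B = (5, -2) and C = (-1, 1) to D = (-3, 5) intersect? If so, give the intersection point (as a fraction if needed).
No (intersection of containing lines falls outside at least one segment)

Parametrize and solve: t = -2/7, s = -12/7. At least one of these is outside [0, 1], so the segments do not intersect.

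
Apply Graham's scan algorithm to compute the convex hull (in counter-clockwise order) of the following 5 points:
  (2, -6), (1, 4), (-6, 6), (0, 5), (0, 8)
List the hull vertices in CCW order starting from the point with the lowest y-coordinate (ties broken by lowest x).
Hull (CCW) = [(2, -6), (1, 4), (0, 8), (-6, 6)]

Graham scan procedure:
  1. Find the pivot p₀ = point with lowest y (tie → lowest x): (2, -6).
  2. Sort the remaining points by polar angle around p₀.
  3. Walk through sorted points, maintaining a stack; pop the top while the last three entries make a non-left turn (cross product ≤ 0).
  4. Final stack is the convex hull in CCW order: (2, -6), (1, 4), (0, 8), (-6, 6).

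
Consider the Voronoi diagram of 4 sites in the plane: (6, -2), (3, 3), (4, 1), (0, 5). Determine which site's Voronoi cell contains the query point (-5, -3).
Nearest site = (0, 5)

The Voronoi cell of site s contains exactly those query points closer to s than to any other site. Compute squared distances from q = (-5, -3) to each site:
  (0 − -5)² + (5 − -3)² = 89
  (4 − -5)² + (1 − -3)² = 97
  (3 − -5)² + (3 − -3)² = 100
  (6 − -5)² + (-2 − -3)² = 122
Minimum is attained by (0, 5), so q lies in its Voronoi cell.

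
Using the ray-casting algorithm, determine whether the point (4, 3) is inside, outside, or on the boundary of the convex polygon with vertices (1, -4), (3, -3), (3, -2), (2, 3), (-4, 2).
The point (4, 3) lies strictly outside the polygon

Cast a horizontal ray to the right from the query point and count how many polygon edges it crosses (each edge strictly once or zero times, handled with the usual half-open convention). 
Parity of crossings → even ⇒ outside.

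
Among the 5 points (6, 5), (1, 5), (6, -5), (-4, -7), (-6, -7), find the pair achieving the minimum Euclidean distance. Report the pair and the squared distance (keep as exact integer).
Pair = ((-4, -7), (-6, -7)); squared distance = 4

Compute all C(5, 2) = 10 pairwise squared distances (x_i − x_j)² + (y_i − y_j)². The minimum is 4, attained by the pair ((-4, -7), (-6, -7)).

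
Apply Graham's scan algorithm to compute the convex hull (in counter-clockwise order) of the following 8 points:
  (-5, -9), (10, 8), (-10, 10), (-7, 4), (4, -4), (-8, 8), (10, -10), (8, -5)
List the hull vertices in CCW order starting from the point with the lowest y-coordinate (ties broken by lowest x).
Hull (CCW) = [(10, -10), (10, 8), (-10, 10), (-5, -9)]

Graham scan procedure:
  1. Find the pivot p₀ = point with lowest y (tie → lowest x): (10, -10).
  2. Sort the remaining points by polar angle around p₀.
  3. Walk through sorted points, maintaining a stack; pop the top while the last three entries make a non-left turn (cross product ≤ 0).
  4. Final stack is the convex hull in CCW order: (10, -10), (10, 8), (-10, 10), (-5, -9).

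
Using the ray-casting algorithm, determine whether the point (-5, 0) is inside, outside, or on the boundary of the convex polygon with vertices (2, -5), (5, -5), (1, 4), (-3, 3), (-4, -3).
The point (-5, 0) lies strictly outside the polygon

Cast a horizontal ray to the right from the query point and count how many polygon edges it crosses (each edge strictly once or zero times, handled with the usual half-open convention). 
Parity of crossings → even ⇒ outside.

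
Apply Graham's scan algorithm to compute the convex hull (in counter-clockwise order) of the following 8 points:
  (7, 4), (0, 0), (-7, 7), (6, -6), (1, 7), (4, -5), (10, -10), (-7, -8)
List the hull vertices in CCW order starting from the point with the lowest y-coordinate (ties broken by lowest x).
Hull (CCW) = [(10, -10), (7, 4), (1, 7), (-7, 7), (-7, -8)]

Graham scan procedure:
  1. Find the pivot p₀ = point with lowest y (tie → lowest x): (10, -10).
  2. Sort the remaining points by polar angle around p₀.
  3. Walk through sorted points, maintaining a stack; pop the top while the last three entries make a non-left turn (cross product ≤ 0).
  4. Final stack is the convex hull in CCW order: (10, -10), (7, 4), (1, 7), (-7, 7), (-7, -8).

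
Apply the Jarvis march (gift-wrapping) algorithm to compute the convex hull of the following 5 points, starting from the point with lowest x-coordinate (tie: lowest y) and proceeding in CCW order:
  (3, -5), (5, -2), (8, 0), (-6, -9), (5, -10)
Hull (CCW) = [(-6, -9), (5, -10), (8, 0)]

Jarvis march: at each step, from the current hull vertex p, select the next vertex q as the point such that every other point lies strictly to the left of (or on) the directed line p → q. (Equivalently: for every other point r, the cross product (q − p) × (r − p) ≥ 0.)
Starting point (lowest x, tie lowest y): (-6, -9). Wrap until returning to start. Resulting hull: (-6, -9), (5, -10), (8, 0).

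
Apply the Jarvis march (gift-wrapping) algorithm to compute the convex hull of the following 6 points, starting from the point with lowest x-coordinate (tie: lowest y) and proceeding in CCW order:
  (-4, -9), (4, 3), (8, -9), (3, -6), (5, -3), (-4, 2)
Hull (CCW) = [(-4, -9), (8, -9), (4, 3), (-4, 2)]

Jarvis march: at each step, from the current hull vertex p, select the next vertex q as the point such that every other point lies strictly to the left of (or on) the directed line p → q. (Equivalently: for every other point r, the cross product (q − p) × (r − p) ≥ 0.)
Starting point (lowest x, tie lowest y): (-4, -9). Wrap until returning to start. Resulting hull: (-4, -9), (8, -9), (4, 3), (-4, 2).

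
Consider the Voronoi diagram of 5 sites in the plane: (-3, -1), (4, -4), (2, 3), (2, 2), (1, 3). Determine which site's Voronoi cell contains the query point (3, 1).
Nearest site = (2, 2)

The Voronoi cell of site s contains exactly those query points closer to s than to any other site. Compute squared distances from q = (3, 1) to each site:
  (2 − 3)² + (2 − 1)² = 2
  (2 − 3)² + (3 − 1)² = 5
  (1 − 3)² + (3 − 1)² = 8
  (4 − 3)² + (-4 − 1)² = 26
  (-3 − 3)² + (-1 − 1)² = 40
Minimum is attained by (2, 2), so q lies in its Voronoi cell.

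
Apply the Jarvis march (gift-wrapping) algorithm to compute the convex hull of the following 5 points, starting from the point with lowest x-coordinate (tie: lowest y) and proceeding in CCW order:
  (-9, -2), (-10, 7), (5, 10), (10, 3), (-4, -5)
Hull (CCW) = [(-10, 7), (-9, -2), (-4, -5), (10, 3), (5, 10)]

Jarvis march: at each step, from the current hull vertex p, select the next vertex q as the point such that every other point lies strictly to the left of (or on) the directed line p → q. (Equivalently: for every other point r, the cross product (q − p) × (r − p) ≥ 0.)
Starting point (lowest x, tie lowest y): (-10, 7). Wrap until returning to start. Resulting hull: (-10, 7), (-9, -2), (-4, -5), (10, 3), (5, 10).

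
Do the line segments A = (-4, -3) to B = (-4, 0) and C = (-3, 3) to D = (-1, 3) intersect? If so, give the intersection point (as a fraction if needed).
No (intersection of containing lines falls outside at least one segment)

Parametrize and solve: t = 2, s = -1/2. At least one of these is outside [0, 1], so the segments do not intersect.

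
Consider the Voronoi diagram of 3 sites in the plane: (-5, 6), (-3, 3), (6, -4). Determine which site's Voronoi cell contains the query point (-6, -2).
Nearest site = (-3, 3)

The Voronoi cell of site s contains exactly those query points closer to s than to any other site. Compute squared distances from q = (-6, -2) to each site:
  (-3 − -6)² + (3 − -2)² = 34
  (-5 − -6)² + (6 − -2)² = 65
  (6 − -6)² + (-4 − -2)² = 148
Minimum is attained by (-3, 3), so q lies in its Voronoi cell.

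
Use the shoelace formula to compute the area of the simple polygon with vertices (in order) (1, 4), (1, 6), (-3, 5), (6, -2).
Area = 27/2

Shoelace formula: Area = (1/2) |Σ_i (x_i · y_{i+1} − x_{i+1} · y_i)| (indices mod n). Compute each cross term:
  (1)(6) − (1)(4) = 2
  (1)(5) − (-3)(6) = 23
  (-3)(-2) − (6)(5) = -24
  (6)(4) − (1)(-2) = 26
Sum = 27, so (signed) Area = 27/2 = 27/2, |Area| = 27/2.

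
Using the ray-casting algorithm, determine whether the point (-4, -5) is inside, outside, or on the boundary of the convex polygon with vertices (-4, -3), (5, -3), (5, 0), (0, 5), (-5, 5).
The point (-4, -5) lies strictly outside the polygon

Cast a horizontal ray to the right from the query point and count how many polygon edges it crosses (each edge strictly once or zero times, handled with the usual half-open convention). 
Parity of crossings → even ⇒ outside.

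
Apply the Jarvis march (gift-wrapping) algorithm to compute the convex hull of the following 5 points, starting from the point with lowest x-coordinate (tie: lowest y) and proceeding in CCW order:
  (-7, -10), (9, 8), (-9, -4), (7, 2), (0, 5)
Hull (CCW) = [(-9, -4), (-7, -10), (7, 2), (9, 8), (0, 5)]

Jarvis march: at each step, from the current hull vertex p, select the next vertex q as the point such that every other point lies strictly to the left of (or on) the directed line p → q. (Equivalently: for every other point r, the cross product (q − p) × (r − p) ≥ 0.)
Starting point (lowest x, tie lowest y): (-9, -4). Wrap until returning to start. Resulting hull: (-9, -4), (-7, -10), (7, 2), (9, 8), (0, 5).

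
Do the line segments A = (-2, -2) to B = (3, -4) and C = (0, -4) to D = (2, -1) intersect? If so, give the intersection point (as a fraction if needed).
Yes; intersection at (12/19, -58/19) (t = 10/19 on AB, s = 6/19 on CD)

Parametrize AB as A + t(B − A) = (-2 + 5 t, -2 + -2 t) and CD as C + s(D − C) = (0 + 2 s, -4 + 3 s). Solve the linear system for (t, s). Determinant = -19 ≠ 0, so a unique intersection of the containing lines exists. Solution: t = 10/19, s = 6/19 — both in [0, 1], so the segments cross. Intersection point: (12/19, -58/19).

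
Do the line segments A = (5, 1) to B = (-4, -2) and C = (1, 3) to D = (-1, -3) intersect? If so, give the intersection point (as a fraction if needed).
Yes; intersection at (-1/4, -3/4) (t = 7/12 on AB, s = 5/8 on CD)

Parametrize AB as A + t(B − A) = (5 + -9 t, 1 + -3 t) and CD as C + s(D − C) = (1 + -2 s, 3 + -6 s). Solve the linear system for (t, s). Determinant = -48 ≠ 0, so a unique intersection of the containing lines exists. Solution: t = 7/12, s = 5/8 — both in [0, 1], so the segments cross. Intersection point: (-1/4, -3/4).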